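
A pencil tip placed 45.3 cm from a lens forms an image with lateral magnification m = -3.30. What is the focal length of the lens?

m = −d_i/d_o ⇒ d_i = −m·d_o = −(-3.30)·(45.3) = 149.5 cm.
1/f = 1/d_o + 1/d_i = 1/(45.3) + 1/(149.5) = 0.02876, so f = 34.8 cm.
Since f is positive, the lens is converging.

f = 34.8 cm (converging)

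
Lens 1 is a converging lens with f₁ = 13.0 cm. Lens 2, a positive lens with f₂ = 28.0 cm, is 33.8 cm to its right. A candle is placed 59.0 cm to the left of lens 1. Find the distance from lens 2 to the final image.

Lens 1: 1/d_i1 = 1/f₁ − 1/d_o1 = 1/(13.0) − 1/(59.0) = 0.05997, so d_i1 = 16.67 cm.
The intermediate image is 16.67 cm to the right of lens 1, which is 33.8 − (16.67) = 17.13 cm to the left of lens 2, so d_o2 = +17.13 cm.
Lens 2: 1/d_i2 = 1/f₂ − 1/d_o2 = 1/(28.0) − 1/(17.13) = -0.02266, so d_i2 = -44.1 cm.
The final image is virtual, 44.1 cm to the left of lens 2 (overall magnification ≈ -0.73).

44.1 cm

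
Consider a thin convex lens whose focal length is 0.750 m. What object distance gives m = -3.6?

0.958 m

m = −d_i/d_o ⇒ d_i = −m·d_o.
1/f = 1/d_o + 1/d_i = 1/d_o − 1/(m·d_o) = (1 − 1/m)/d_o, so d_o = f(1 − 1/m) = (0.7500)(1 − 1/(-3.6)) = 0.958 m.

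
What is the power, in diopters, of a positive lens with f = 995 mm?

f = 99.5 cm = 0.995 m.
P = 1/f = 1/(0.995 m) = +1.01 D.

P = +1.01 D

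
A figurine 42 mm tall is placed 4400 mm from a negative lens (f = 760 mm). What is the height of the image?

For a negative lens, f = -760 mm.
1/d_i = 1/f − 1/d_o = 1/(-760.0) − 1/(4400) = -0.001543, so d_i = -648.1 mm.
m = −d_i/d_o = +0.1473.
|h_i| = |m|·h_o = 0.1473 × 42 = 6.19 mm. The image is virtual, upright and reduced, on the same side as the object.

6.19 mm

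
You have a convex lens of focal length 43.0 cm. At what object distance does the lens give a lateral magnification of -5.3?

m = −d_i/d_o ⇒ d_i = −m·d_o.
1/f = 1/d_o + 1/d_i = 1/d_o − 1/(m·d_o) = (1 − 1/m)/d_o, so d_o = f(1 − 1/m) = (43.00)(1 − 1/(-5.3)) = 51.1 cm.

51.1 cm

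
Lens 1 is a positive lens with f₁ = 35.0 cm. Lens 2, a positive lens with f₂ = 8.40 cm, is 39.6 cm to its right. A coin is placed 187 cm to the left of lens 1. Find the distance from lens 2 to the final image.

2.45 cm

Lens 1: 1/d_i1 = 1/f₁ − 1/d_o1 = 1/(35.0) − 1/(187) = 0.02322, so d_i1 = 43.06 cm.
The intermediate image is 43.06 cm to the right of lens 1, which lies 3.460 cm to the right of lens 2 — a virtual object — so d_o2 = −3.460 cm.
Lens 2: 1/d_i2 = 1/f₂ − 1/d_o2 = 1/(8.40) − 1/(-3.460) = 0.4081, so d_i2 = 2.45 cm.
The final image is real, 2.45 cm to the right of lens 2 (overall magnification ≈ -0.16).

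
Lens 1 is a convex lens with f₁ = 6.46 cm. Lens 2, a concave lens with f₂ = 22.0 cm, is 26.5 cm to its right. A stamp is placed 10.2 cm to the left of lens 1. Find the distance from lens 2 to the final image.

6.33 cm

Lens 1: 1/d_i1 = 1/f₁ − 1/d_o1 = 1/(6.46) − 1/(10.2) = 0.05676, so d_i1 = 17.62 cm.
The intermediate image is 17.62 cm to the right of lens 1, which is 26.5 − (17.62) = 8.880 cm to the left of lens 2, so d_o2 = +8.880 cm.
Lens 2 is diverging, so f₂ = −22.0 cm.
Lens 2: 1/d_i2 = 1/f₂ − 1/d_o2 = 1/(-22.0) − 1/(8.880) = -0.1581, so d_i2 = -6.33 cm.
The final image is virtual, 6.33 cm to the left of lens 2 (overall magnification ≈ -1.2).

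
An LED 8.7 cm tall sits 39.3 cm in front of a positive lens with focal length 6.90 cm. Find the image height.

1/d_i = 1/f − 1/d_o = 1/(6.900) − 1/(39.3) = 0.1195, so d_i = 8.369 cm.
m = −d_i/d_o = -0.2130.
|h_i| = |m|·h_o = 0.2130 × 8.7 = 1.85 cm. The image is real, inverted and reduced, on the far side of the lens.

1.85 cm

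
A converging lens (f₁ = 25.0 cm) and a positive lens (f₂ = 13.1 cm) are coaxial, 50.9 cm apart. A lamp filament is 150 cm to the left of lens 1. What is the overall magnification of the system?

m = +0.336

Lens 1: 1/d_i1 = 1/(25.0) − 1/(150) = 0.03333, so d_i1 = 30.00 cm; m₁ = −d_i1/d_o1 = -0.2000.
d_o2 = 50.9 − (30.00) = 20.90 cm.
Lens 2: 1/d_i2 = 1/(13.1) − 1/(20.90) = 0.02849, so d_i2 = 35.10 cm; m₂ = −d_i2/d_o2 = -1.679.
m = m₁·m₂ = (-0.2000)(-1.679) = +0.336.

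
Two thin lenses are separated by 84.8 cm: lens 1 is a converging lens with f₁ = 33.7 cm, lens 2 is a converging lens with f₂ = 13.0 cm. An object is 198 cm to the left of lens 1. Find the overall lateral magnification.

m = +0.0855

Lens 1: 1/d_i1 = 1/(33.7) − 1/(198) = 0.02462, so d_i1 = 40.61 cm; m₁ = −d_i1/d_o1 = -0.2051.
d_o2 = 84.8 − (40.61) = 44.19 cm.
Lens 2: 1/d_i2 = 1/(13.0) − 1/(44.19) = 0.05429, so d_i2 = 18.42 cm; m₂ = −d_i2/d_o2 = -0.4168.
m = m₁·m₂ = (-0.2051)(-0.4168) = +0.0855.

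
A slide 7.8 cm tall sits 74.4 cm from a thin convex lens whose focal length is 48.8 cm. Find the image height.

14.9 cm

1/d_i = 1/f − 1/d_o = 1/(48.80) − 1/(74.4) = 0.007051, so d_i = 141.8 cm.
m = −d_i/d_o = -1.906.
|h_i| = |m|·h_o = 1.906 × 7.8 = 14.9 cm. The image is real, inverted and enlarged, on the far side of the lens.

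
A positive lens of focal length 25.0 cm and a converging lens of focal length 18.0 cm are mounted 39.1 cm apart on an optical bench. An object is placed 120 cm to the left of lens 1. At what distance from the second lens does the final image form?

Lens 1: 1/d_i1 = 1/f₁ − 1/d_o1 = 1/(25.0) − 1/(120) = 0.03167, so d_i1 = 31.58 cm.
The intermediate image is 31.58 cm to the right of lens 1, which is 39.1 − (31.58) = 7.520 cm to the left of lens 2, so d_o2 = +7.520 cm.
Lens 2: 1/d_i2 = 1/f₂ − 1/d_o2 = 1/(18.0) − 1/(7.520) = -0.07742, so d_i2 = -12.9 cm.
The final image is virtual, 12.9 cm to the left of lens 2 (overall magnification ≈ -0.45).

12.9 cm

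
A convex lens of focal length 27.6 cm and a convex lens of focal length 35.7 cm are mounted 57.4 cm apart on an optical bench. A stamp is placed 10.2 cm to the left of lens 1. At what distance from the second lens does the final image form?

69.3 cm

Lens 1: 1/d_i1 = 1/f₁ − 1/d_o1 = 1/(27.6) − 1/(10.2) = -0.06181, so d_i1 = -16.18 cm.
The intermediate image is 16.18 cm to the left of lens 1 (virtual), which is 57.4 − (-16.18) = 73.58 cm to the left of lens 2, so d_o2 = +73.58 cm.
Lens 2: 1/d_i2 = 1/f₂ − 1/d_o2 = 1/(35.7) − 1/(73.58) = 0.01442, so d_i2 = 69.3 cm.
The final image is real, 69.3 cm to the right of lens 2 (overall magnification ≈ -1.5).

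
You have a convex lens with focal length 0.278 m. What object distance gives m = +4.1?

0.210 m

m = −d_i/d_o ⇒ d_i = −m·d_o.
1/f = 1/d_o + 1/d_i = 1/d_o − 1/(m·d_o) = (1 − 1/m)/d_o, so d_o = f(1 − 1/m) = (0.2780)(1 − 1/(+4.1)) = 0.210 m.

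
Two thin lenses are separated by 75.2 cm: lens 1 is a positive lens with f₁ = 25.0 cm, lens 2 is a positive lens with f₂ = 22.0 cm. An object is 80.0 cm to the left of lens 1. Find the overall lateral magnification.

Lens 1: 1/d_i1 = 1/(25.0) − 1/(80.0) = 0.02750, so d_i1 = 36.36 cm; m₁ = −d_i1/d_o1 = -0.4545.
d_o2 = 75.2 − (36.36) = 38.84 cm.
Lens 2: 1/d_i2 = 1/(22.0) − 1/(38.84) = 0.01971, so d_i2 = 50.74 cm; m₂ = −d_i2/d_o2 = -1.306.
m = m₁·m₂ = (-0.4545)(-1.306) = +0.594.

m = +0.594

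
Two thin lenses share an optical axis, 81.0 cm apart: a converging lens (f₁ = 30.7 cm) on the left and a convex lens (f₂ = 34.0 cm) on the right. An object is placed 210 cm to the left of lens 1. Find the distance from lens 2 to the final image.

139 cm

Lens 1: 1/d_i1 = 1/f₁ − 1/d_o1 = 1/(30.7) − 1/(210) = 0.02781, so d_i1 = 35.96 cm.
The intermediate image is 35.96 cm to the right of lens 1, which is 81.0 − (35.96) = 45.04 cm to the left of lens 2, so d_o2 = +45.04 cm.
Lens 2: 1/d_i2 = 1/f₂ − 1/d_o2 = 1/(34.0) − 1/(45.04) = 0.007209, so d_i2 = 139 cm.
The final image is real, 139 cm to the right of lens 2 (overall magnification ≈ 0.53).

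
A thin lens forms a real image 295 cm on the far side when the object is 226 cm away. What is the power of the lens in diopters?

d_i = +295 cm.
1/f = 1/d_o + 1/d_i = 1/(226) + 1/(295) = 0.007815 cm⁻¹.
f = 128.0 cm = 1.280 m, so P = 1/f = +0.781 D.

P = +0.781 D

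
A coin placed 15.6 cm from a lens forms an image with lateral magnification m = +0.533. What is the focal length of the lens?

m = −d_i/d_o ⇒ d_i = −m·d_o = −(+0.533)·(15.6) = -8.315 cm.
1/f = 1/d_o + 1/d_i = 1/(15.6) + 1/(-8.315) = -0.05616, so f = -17.8 cm.
Since f is negative, the lens is diverging.

f = -17.8 cm (diverging)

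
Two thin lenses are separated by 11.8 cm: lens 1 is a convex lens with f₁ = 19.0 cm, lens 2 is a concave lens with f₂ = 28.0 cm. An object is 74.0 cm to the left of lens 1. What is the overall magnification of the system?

Lens 1: 1/d_i1 = 1/(19.0) − 1/(74.0) = 0.03912, so d_i1 = 25.56 cm; m₁ = −d_i1/d_o1 = -0.3454.
d_o2 = 11.8 − (25.56) = -13.76 cm (virtual object).
f₂ = −28.0 cm (diverging).
Lens 2: 1/d_i2 = 1/(-28.0) − 1/(-13.76) = 0.03696, so d_i2 = 27.06 cm; m₂ = −d_i2/d_o2 = +1.966.
m = m₁·m₂ = (-0.3454)(+1.966) = -0.679.

m = -0.679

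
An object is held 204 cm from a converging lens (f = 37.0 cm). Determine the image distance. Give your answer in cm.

45.2 cm

Thin-lens equation: 1/d_i = 1/f − 1/d_o = 1/(37.00) − 1/(204) = 0.02703 − 0.004902 = 0.02213, so d_i = 45.2 cm.
The image is real, inverted and reduced, on the far side of the lens.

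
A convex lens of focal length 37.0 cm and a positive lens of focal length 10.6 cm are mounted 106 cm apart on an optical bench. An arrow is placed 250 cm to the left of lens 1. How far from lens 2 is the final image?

Lens 1: 1/d_i1 = 1/f₁ − 1/d_o1 = 1/(37.0) − 1/(250) = 0.02303, so d_i1 = 43.43 cm.
The intermediate image is 43.43 cm to the right of lens 1, which is 106 − (43.43) = 62.57 cm to the left of lens 2, so d_o2 = +62.57 cm.
Lens 2: 1/d_i2 = 1/f₂ − 1/d_o2 = 1/(10.6) − 1/(62.57) = 0.07836, so d_i2 = 12.8 cm.
The final image is real, 12.8 cm to the right of lens 2 (overall magnification ≈ 0.035).

12.8 cm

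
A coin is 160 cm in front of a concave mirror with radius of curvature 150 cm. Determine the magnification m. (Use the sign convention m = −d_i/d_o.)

f = R/2 = 150/2 = 75.00 cm.
1/d_i = 1/f − 1/d_o = 1/(75.00) − 1/(160) = 0.007083, so d_i = 141.2 cm.
m = −d_i/d_o = −(141.2)/(160) = -0.882.
The image is real, inverted and reduced, in front of the mirror.

m = -0.882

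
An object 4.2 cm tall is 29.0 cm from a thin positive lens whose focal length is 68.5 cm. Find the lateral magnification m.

m = +1.73

1/d_i = 1/f − 1/d_o = 1/(68.50) − 1/(29.0) = -0.01988, so d_i = -50.29 cm.
m = −d_i/d_o = −(-50.29)/(29.0) = +1.73.
The image is virtual, upright and enlarged, on the same side as the object.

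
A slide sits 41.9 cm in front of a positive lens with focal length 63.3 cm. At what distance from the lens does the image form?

124 cm

Lens equation: 1/q = 1/f − 1/p = 1/(63.30) − 1/(41.9) = 0.01580 − 0.02387 = -0.008069, so q = -124 cm.
The image is virtual, upright and enlarged, on the same side as the object.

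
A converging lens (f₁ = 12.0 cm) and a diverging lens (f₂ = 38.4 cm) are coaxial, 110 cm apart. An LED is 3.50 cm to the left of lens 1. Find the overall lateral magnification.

m = +0.354

Lens 1: 1/d_i1 = 1/(12.0) − 1/(3.50) = -0.2024, so d_i1 = -4.941 cm; m₁ = −d_i1/d_o1 = +1.412.
d_o2 = 110 − (-4.941) = 114.9 cm.
f₂ = −38.4 cm (diverging).
Lens 2: 1/d_i2 = 1/(-38.4) − 1/(114.9) = -0.03474, so d_i2 = -28.78 cm; m₂ = −d_i2/d_o2 = +0.2505.
m = m₁·m₂ = (+1.412)(+0.2505) = +0.354.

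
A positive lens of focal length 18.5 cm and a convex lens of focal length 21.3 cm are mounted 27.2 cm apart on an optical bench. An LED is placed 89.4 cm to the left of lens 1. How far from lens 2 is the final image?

4.73 cm

Lens 1: 1/d_i1 = 1/f₁ − 1/d_o1 = 1/(18.5) − 1/(89.4) = 0.04287, so d_i1 = 23.33 cm.
The intermediate image is 23.33 cm to the right of lens 1, which is 27.2 − (23.33) = 3.870 cm to the left of lens 2, so d_o2 = +3.870 cm.
Lens 2: 1/d_i2 = 1/f₂ − 1/d_o2 = 1/(21.3) − 1/(3.870) = -0.2114, so d_i2 = -4.73 cm.
The final image is virtual, 4.73 cm to the left of lens 2 (overall magnification ≈ -0.32).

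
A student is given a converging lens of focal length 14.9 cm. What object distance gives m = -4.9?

m = −d_i/d_o ⇒ d_i = −m·d_o.
1/f = 1/d_o + 1/d_i = 1/d_o − 1/(m·d_o) = (1 − 1/m)/d_o, so d_o = f(1 − 1/m) = (14.90)(1 − 1/(-4.9)) = 17.9 cm.

17.9 cm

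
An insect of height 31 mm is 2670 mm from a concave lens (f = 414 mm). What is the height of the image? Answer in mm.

4.16 mm

For a concave lens, f = -414 mm.
1/d_i = 1/f − 1/d_o = 1/(-414.0) − 1/(2670) = -0.002790, so d_i = -358.4 mm.
m = −d_i/d_o = +0.1342.
|h_i| = |m|·h_o = 0.1342 × 31 = 4.16 mm. The image is virtual, upright and reduced, on the same side as the object.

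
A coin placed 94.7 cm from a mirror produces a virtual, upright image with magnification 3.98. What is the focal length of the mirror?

m = −d_i/d_o ⇒ d_i = −m·d_o = −(+3.98)·(94.7) = -376.9 cm.
1/f = 1/d_o + 1/d_i = 1/(94.7) + 1/(-376.9) = 0.007906, so f = 126 cm.
Since f is positive, the mirror is concave.

f = 126 cm (concave)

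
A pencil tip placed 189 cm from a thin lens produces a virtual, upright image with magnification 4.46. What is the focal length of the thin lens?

m = −d_i/d_o ⇒ d_i = −m·d_o = −(+4.46)·(189) = -842.9 cm.
1/f = 1/d_o + 1/d_i = 1/(189) + 1/(-842.9) = 0.004105, so f = 244 cm.
Since f is positive, the thin lens is converging.

f = 244 cm (converging)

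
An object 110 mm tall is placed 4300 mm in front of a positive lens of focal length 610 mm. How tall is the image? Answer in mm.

18.2 mm

1/d_i = 1/f − 1/d_o = 1/(610.0) − 1/(4300) = 0.001407, so d_i = 710.8 mm.
m = −d_i/d_o = -0.1653.
|h_i| = |m|·h_o = 0.1653 × 110 = 18.2 mm. The image is real, inverted and reduced, on the far side of the lens.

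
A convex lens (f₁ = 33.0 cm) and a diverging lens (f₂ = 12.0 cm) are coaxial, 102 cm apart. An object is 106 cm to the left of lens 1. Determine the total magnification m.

m = -0.0821

Lens 1: 1/d_i1 = 1/(33.0) − 1/(106) = 0.02087, so d_i1 = 47.92 cm; m₁ = −d_i1/d_o1 = -0.4521.
d_o2 = 102 − (47.92) = 54.08 cm.
f₂ = −12.0 cm (diverging).
Lens 2: 1/d_i2 = 1/(-12.0) − 1/(54.08) = -0.1018, so d_i2 = -9.821 cm; m₂ = −d_i2/d_o2 = +0.1816.
m = m₁·m₂ = (-0.4521)(+0.1816) = -0.0821.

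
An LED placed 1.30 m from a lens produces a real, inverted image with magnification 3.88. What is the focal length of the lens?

f = 1.03 m (converging)

m = −d_i/d_o ⇒ d_i = −m·d_o = −(-3.88)·(1.30) = 5.044 m.
1/f = 1/d_o + 1/d_i = 1/(1.30) + 1/(5.044) = 0.9675, so f = 1.03 m.
Since f is positive, the lens is converging.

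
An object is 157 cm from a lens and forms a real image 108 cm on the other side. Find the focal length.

f = 64.0 cm (converging)

Real image ⇒ d_i = +108 cm.
1/f = 1/d_o + 1/d_i = 1/(157) + 1/(108) = 0.01563, so f = 64.0 cm.
Since f is positive, the lens is converging.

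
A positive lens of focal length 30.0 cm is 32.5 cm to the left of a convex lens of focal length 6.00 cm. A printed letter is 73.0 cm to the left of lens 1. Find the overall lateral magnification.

Lens 1: 1/d_i1 = 1/(30.0) − 1/(73.0) = 0.01963, so d_i1 = 50.93 cm; m₁ = −d_i1/d_o1 = -0.6977.
d_o2 = 32.5 − (50.93) = -18.43 cm (virtual object).
Lens 2: 1/d_i2 = 1/(6.00) − 1/(-18.43) = 0.2209, so d_i2 = 4.526 cm; m₂ = −d_i2/d_o2 = +0.2456.
m = m₁·m₂ = (-0.6977)(+0.2456) = -0.171.

m = -0.171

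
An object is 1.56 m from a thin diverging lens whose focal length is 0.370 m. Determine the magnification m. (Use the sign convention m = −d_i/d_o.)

m = +0.192

For a diverging lens, f = -0.370 m.
1/d_i = 1/f − 1/d_o = 1/(-0.3700) − 1/(1.56) = -3.344, so d_i = -0.2991 m.
m = −d_i/d_o = −(-0.2991)/(1.56) = +0.192.
The image is virtual, upright and reduced, on the same side as the object.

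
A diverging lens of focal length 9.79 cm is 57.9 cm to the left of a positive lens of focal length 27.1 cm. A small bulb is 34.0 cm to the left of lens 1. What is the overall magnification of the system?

f₁ = −9.79 cm (diverging).
Lens 1: 1/d_i1 = 1/(-9.79) − 1/(34.0) = -0.1316, so d_i1 = -7.601 cm; m₁ = −d_i1/d_o1 = +0.2236.
d_o2 = 57.9 − (-7.601) = 65.50 cm.
Lens 2: 1/d_i2 = 1/(27.1) − 1/(65.50) = 0.02163, so d_i2 = 46.23 cm; m₂ = −d_i2/d_o2 = -0.7057.
m = m₁·m₂ = (+0.2236)(-0.7057) = -0.158.

m = -0.158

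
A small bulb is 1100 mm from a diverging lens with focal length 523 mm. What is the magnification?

For a diverging lens, f = -523 mm.
1/d_i = 1/f − 1/d_o = 1/(-523.0) − 1/(1100) = -0.002821, so d_i = -354.5 mm.
m = −d_i/d_o = −(-354.5)/(1100) = +0.322.
The image is virtual, upright and reduced, on the same side as the object.

m = +0.322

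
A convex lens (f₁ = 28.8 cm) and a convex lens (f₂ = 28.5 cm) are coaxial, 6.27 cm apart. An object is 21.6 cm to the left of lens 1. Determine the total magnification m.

m = -1.78

Lens 1: 1/d_i1 = 1/(28.8) − 1/(21.6) = -0.01157, so d_i1 = -86.40 cm; m₁ = −d_i1/d_o1 = +4.000.
d_o2 = 6.27 − (-86.40) = 92.67 cm.
Lens 2: 1/d_i2 = 1/(28.5) − 1/(92.67) = 0.02430, so d_i2 = 41.16 cm; m₂ = −d_i2/d_o2 = -0.4441.
m = m₁·m₂ = (+4.000)(-0.4441) = -1.78.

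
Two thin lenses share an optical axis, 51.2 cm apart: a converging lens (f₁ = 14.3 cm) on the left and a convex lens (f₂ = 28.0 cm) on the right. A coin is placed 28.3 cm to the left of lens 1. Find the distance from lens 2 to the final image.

Lens 1: 1/d_i1 = 1/f₁ − 1/d_o1 = 1/(14.3) − 1/(28.3) = 0.03459, so d_i1 = 28.91 cm.
The intermediate image is 28.91 cm to the right of lens 1, which is 51.2 − (28.91) = 22.29 cm to the left of lens 2, so d_o2 = +22.29 cm.
Lens 2: 1/d_i2 = 1/f₂ − 1/d_o2 = 1/(28.0) − 1/(22.29) = -0.009149, so d_i2 = -109 cm.
The final image is virtual, 109 cm to the left of lens 2 (overall magnification ≈ -5.0).

109 cm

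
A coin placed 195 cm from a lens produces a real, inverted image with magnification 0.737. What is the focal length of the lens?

f = 82.7 cm (converging)

m = −d_i/d_o ⇒ d_i = −m·d_o = −(-0.737)·(195) = 143.7 cm.
1/f = 1/d_o + 1/d_i = 1/(195) + 1/(143.7) = 0.01209, so f = 82.7 cm.
Since f is positive, the lens is converging.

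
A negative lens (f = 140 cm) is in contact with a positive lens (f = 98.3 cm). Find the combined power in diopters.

P = +0.303 D

P₁ = 1/f₁ = 1/(-1.40 m) = -0.7143 D; P₂ = 1/f₂ = 1/(0.983 m) = +1.017 D.
For thin lenses in contact, P = P₁ + P₂ = (-0.7143) + (+1.017) = +0.303 D.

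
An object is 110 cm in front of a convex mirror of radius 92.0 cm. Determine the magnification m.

f = R/2 = 92.0/2 = 46.00 cm; for a convex mirror, f = -46.00 cm.
1/d_i = 1/f − 1/d_o = 1/(-46.00) − 1/(110) = -0.03083, so d_i = -32.44 cm.
m = −d_i/d_o = −(-32.44)/(110) = +0.295.
The image is virtual, upright and reduced, behind the mirror.

m = +0.295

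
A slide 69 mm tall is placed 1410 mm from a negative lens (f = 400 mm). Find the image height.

For a negative lens, f = -400 mm.
1/d_i = 1/f − 1/d_o = 1/(-400.0) − 1/(1410) = -0.003209, so d_i = -311.6 mm.
m = −d_i/d_o = +0.2210.
|h_i| = |m|·h_o = 0.2210 × 69 = 15.2 mm. The image is virtual, upright and reduced, on the same side as the object.

15.2 mm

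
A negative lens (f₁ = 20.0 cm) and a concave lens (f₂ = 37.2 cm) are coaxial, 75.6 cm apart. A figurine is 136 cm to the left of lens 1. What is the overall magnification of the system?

f₁ = −20.0 cm (diverging).
Lens 1: 1/d_i1 = 1/(-20.0) − 1/(136) = -0.05735, so d_i1 = -17.44 cm; m₁ = −d_i1/d_o1 = +0.1282.
d_o2 = 75.6 − (-17.44) = 93.04 cm.
f₂ = −37.2 cm (diverging).
Lens 2: 1/d_i2 = 1/(-37.2) − 1/(93.04) = -0.03763, so d_i2 = -26.57 cm; m₂ = −d_i2/d_o2 = +0.2856.
m = m₁·m₂ = (+0.1282)(+0.2856) = +0.0366.

m = +0.0366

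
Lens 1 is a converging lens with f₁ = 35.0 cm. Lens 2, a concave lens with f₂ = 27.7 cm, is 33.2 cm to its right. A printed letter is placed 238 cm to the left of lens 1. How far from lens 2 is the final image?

10.9 cm

Lens 1: 1/d_i1 = 1/f₁ − 1/d_o1 = 1/(35.0) − 1/(238) = 0.02437, so d_i1 = 41.03 cm.
The intermediate image is 41.03 cm to the right of lens 1, which lies 7.830 cm to the right of lens 2 — a virtual object — so d_o2 = −7.830 cm.
Lens 2 is diverging, so f₂ = −27.7 cm.
Lens 2: 1/d_i2 = 1/f₂ − 1/d_o2 = 1/(-27.7) − 1/(-7.830) = 0.09161, so d_i2 = 10.9 cm.
The final image is real, 10.9 cm to the right of lens 2 (overall magnification ≈ -0.24).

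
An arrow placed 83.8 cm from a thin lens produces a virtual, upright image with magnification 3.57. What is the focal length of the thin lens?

f = 116 cm (converging)

m = −d_i/d_o ⇒ d_i = −m·d_o = −(+3.57)·(83.8) = -299.2 cm.
1/f = 1/d_o + 1/d_i = 1/(83.8) + 1/(-299.2) = 0.008591, so f = 116 cm.
Since f is positive, the thin lens is converging.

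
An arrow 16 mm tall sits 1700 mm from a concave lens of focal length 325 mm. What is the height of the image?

For a concave lens, f = -325 mm.
1/d_i = 1/f − 1/d_o = 1/(-325.0) − 1/(1700) = -0.003665, so d_i = -272.8 mm.
m = −d_i/d_o = +0.1605.
|h_i| = |m|·h_o = 0.1605 × 16 = 2.57 mm. The image is virtual, upright and reduced, on the same side as the object.

2.57 mm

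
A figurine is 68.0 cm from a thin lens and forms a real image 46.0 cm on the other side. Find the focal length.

f = 27.4 cm (converging)

Real image ⇒ d_i = +46.0 cm.
1/f = 1/d_o + 1/d_i = 1/(68.0) + 1/(46.0) = 0.03645, so f = 27.4 cm.
Since f is positive, the thin lens is converging.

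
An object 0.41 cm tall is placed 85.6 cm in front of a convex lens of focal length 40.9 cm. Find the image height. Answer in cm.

1/d_i = 1/f − 1/d_o = 1/(40.90) − 1/(85.6) = 0.01277, so d_i = 78.32 cm.
m = −d_i/d_o = -0.9150.
|h_i| = |m|·h_o = 0.9150 × 0.41 = 0.375 cm. The image is real, inverted and reduced, on the far side of the lens.

0.375 cm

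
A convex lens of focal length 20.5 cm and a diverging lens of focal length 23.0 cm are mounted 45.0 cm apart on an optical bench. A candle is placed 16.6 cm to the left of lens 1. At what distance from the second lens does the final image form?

19.6 cm

Lens 1: 1/d_i1 = 1/f₁ − 1/d_o1 = 1/(20.5) − 1/(16.6) = -0.01146, so d_i1 = -87.26 cm.
The intermediate image is 87.26 cm to the left of lens 1 (virtual), which is 45.0 − (-87.26) = 132.3 cm to the left of lens 2, so d_o2 = +132.3 cm.
Lens 2 is diverging, so f₂ = −23.0 cm.
Lens 2: 1/d_i2 = 1/f₂ − 1/d_o2 = 1/(-23.0) − 1/(132.3) = -0.05104, so d_i2 = -19.6 cm.
The final image is virtual, 19.6 cm to the left of lens 2 (overall magnification ≈ 0.78).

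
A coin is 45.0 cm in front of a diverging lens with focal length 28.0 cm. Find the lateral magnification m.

m = +0.384

For a diverging lens, f = -28.0 cm.
1/d_i = 1/f − 1/d_o = 1/(-28.00) − 1/(45.0) = -0.05794, so d_i = -17.26 cm.
m = −d_i/d_o = −(-17.26)/(45.0) = +0.384.
The image is virtual, upright and reduced, on the same side as the object.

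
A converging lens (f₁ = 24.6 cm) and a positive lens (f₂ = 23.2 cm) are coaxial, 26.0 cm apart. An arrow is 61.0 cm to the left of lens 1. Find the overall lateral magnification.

m = -0.408

Lens 1: 1/d_i1 = 1/(24.6) − 1/(61.0) = 0.02426, so d_i1 = 41.23 cm; m₁ = −d_i1/d_o1 = -0.6759.
d_o2 = 26.0 − (41.23) = -15.23 cm (virtual object).
Lens 2: 1/d_i2 = 1/(23.2) − 1/(-15.23) = 0.1088, so d_i2 = 9.194 cm; m₂ = −d_i2/d_o2 = +0.6037.
m = m₁·m₂ = (-0.6759)(+0.6037) = -0.408.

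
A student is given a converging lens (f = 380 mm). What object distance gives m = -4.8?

459 mm

m = −d_i/d_o ⇒ d_i = −m·d_o.
1/f = 1/d_o + 1/d_i = 1/d_o − 1/(m·d_o) = (1 − 1/m)/d_o, so d_o = f(1 − 1/m) = (380.0)(1 − 1/(-4.8)) = 459 mm.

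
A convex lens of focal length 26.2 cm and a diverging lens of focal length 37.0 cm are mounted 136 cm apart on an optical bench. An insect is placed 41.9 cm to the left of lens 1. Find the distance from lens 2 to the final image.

Lens 1: 1/d_i1 = 1/f₁ − 1/d_o1 = 1/(26.2) − 1/(41.9) = 0.01430, so d_i1 = 69.92 cm.
The intermediate image is 69.92 cm to the right of lens 1, which is 136 − (69.92) = 66.08 cm to the left of lens 2, so d_o2 = +66.08 cm.
Lens 2 is diverging, so f₂ = −37.0 cm.
Lens 2: 1/d_i2 = 1/f₂ − 1/d_o2 = 1/(-37.0) − 1/(66.08) = -0.04216, so d_i2 = -23.7 cm.
The final image is virtual, 23.7 cm to the left of lens 2 (overall magnification ≈ -0.60).

23.7 cm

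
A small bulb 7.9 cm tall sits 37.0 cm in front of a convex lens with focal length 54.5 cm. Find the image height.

24.6 cm

1/d_i = 1/f − 1/d_o = 1/(54.50) − 1/(37.0) = -0.008678, so d_i = -115.2 cm.
m = −d_i/d_o = +3.114.
|h_i| = |m|·h_o = 3.114 × 7.9 = 24.6 cm. The image is virtual, upright and enlarged, on the same side as the object.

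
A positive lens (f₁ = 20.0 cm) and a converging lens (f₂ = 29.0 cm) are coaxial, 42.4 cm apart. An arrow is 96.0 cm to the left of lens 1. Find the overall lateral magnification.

m = -0.643

Lens 1: 1/d_i1 = 1/(20.0) − 1/(96.0) = 0.03958, so d_i1 = 25.26 cm; m₁ = −d_i1/d_o1 = -0.2631.
d_o2 = 42.4 − (25.26) = 17.14 cm.
Lens 2: 1/d_i2 = 1/(29.0) − 1/(17.14) = -0.02386, so d_i2 = -41.91 cm; m₂ = −d_i2/d_o2 = +2.445.
m = m₁·m₂ = (-0.2631)(+2.445) = -0.643.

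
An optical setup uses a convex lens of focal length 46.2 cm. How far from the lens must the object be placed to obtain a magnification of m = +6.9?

39.5 cm

m = −d_i/d_o ⇒ d_i = −m·d_o.
1/f = 1/d_o + 1/d_i = 1/d_o − 1/(m·d_o) = (1 − 1/m)/d_o, so d_o = f(1 − 1/m) = (46.20)(1 − 1/(+6.9)) = 39.5 cm.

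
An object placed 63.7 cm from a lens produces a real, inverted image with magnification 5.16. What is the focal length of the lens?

m = −d_i/d_o ⇒ d_i = −m·d_o = −(-5.16)·(63.7) = 328.7 cm.
1/f = 1/d_o + 1/d_i = 1/(63.7) + 1/(328.7) = 0.01874, so f = 53.4 cm.
Since f is positive, the lens is converging.

f = 53.4 cm (converging)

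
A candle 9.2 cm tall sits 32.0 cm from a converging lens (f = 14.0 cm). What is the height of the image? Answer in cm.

1/d_i = 1/f − 1/d_o = 1/(14.00) − 1/(32.0) = 0.04018, so d_i = 24.89 cm.
m = −d_i/d_o = -0.7778.
|h_i| = |m|·h_o = 0.7778 × 9.2 = 7.16 cm. The image is real, inverted and reduced, on the far side of the lens.

7.16 cm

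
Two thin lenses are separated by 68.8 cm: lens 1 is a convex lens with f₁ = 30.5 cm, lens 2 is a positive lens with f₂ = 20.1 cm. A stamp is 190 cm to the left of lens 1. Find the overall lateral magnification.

Lens 1: 1/d_i1 = 1/(30.5) − 1/(190) = 0.02752, so d_i1 = 36.33 cm; m₁ = −d_i1/d_o1 = -0.1912.
d_o2 = 68.8 − (36.33) = 32.47 cm.
Lens 2: 1/d_i2 = 1/(20.1) − 1/(32.47) = 0.01895, so d_i2 = 52.76 cm; m₂ = −d_i2/d_o2 = -1.625.
m = m₁·m₂ = (-0.1912)(-1.625) = +0.311.

m = +0.311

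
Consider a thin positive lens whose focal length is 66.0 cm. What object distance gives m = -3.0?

88.0 cm

m = −d_i/d_o ⇒ d_i = −m·d_o.
1/f = 1/d_o + 1/d_i = 1/d_o − 1/(m·d_o) = (1 − 1/m)/d_o, so d_o = f(1 − 1/m) = (66.00)(1 − 1/(-3.0)) = 88.0 cm.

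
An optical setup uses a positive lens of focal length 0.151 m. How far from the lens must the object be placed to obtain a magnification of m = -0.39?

0.538 m

m = −d_i/d_o ⇒ d_i = −m·d_o.
1/f = 1/d_o + 1/d_i = 1/d_o − 1/(m·d_o) = (1 − 1/m)/d_o, so d_o = f(1 − 1/m) = (0.1510)(1 − 1/(-0.39)) = 0.538 m.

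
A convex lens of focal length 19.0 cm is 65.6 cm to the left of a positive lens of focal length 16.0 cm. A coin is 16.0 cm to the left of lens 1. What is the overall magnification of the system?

m = -0.671

Lens 1: 1/d_i1 = 1/(19.0) − 1/(16.0) = -0.009868, so d_i1 = -101.3 cm; m₁ = −d_i1/d_o1 = +6.331.
d_o2 = 65.6 − (-101.3) = 166.9 cm.
Lens 2: 1/d_i2 = 1/(16.0) − 1/(166.9) = 0.05651, so d_i2 = 17.70 cm; m₂ = −d_i2/d_o2 = -0.1060.
m = m₁·m₂ = (+6.331)(-0.1060) = -0.671.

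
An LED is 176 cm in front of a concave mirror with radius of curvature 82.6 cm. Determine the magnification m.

f = R/2 = 82.6/2 = 41.30 cm.
1/d_i = 1/f − 1/d_o = 1/(41.30) − 1/(176) = 0.01853, so d_i = 53.96 cm.
m = −d_i/d_o = −(53.96)/(176) = -0.307.
The image is real, inverted and reduced, in front of the mirror.

m = -0.307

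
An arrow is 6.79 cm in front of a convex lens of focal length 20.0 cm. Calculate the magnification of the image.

m = +1.51

1/d_i = 1/f − 1/d_o = 1/(20.00) − 1/(6.79) = -0.09728, so d_i = -10.28 cm.
m = −d_i/d_o = −(-10.28)/(6.79) = +1.51.
The image is virtual, upright and enlarged, on the same side as the object.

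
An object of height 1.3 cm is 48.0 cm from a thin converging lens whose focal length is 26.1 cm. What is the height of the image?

1/d_i = 1/f − 1/d_o = 1/(26.10) − 1/(48.0) = 0.01748, so d_i = 57.21 cm.
m = −d_i/d_o = -1.192.
|h_i| = |m|·h_o = 1.192 × 1.3 = 1.55 cm. The image is real, inverted and enlarged, on the far side of the lens.

1.55 cm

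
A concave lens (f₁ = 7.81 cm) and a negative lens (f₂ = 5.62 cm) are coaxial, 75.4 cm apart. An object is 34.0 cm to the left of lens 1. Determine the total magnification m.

f₁ = −7.81 cm (diverging).
Lens 1: 1/d_i1 = 1/(-7.81) − 1/(34.0) = -0.1575, so d_i1 = -6.351 cm; m₁ = −d_i1/d_o1 = +0.1868.
d_o2 = 75.4 − (-6.351) = 81.75 cm.
f₂ = −5.62 cm (diverging).
Lens 2: 1/d_i2 = 1/(-5.62) − 1/(81.75) = -0.1902, so d_i2 = -5.258 cm; m₂ = −d_i2/d_o2 = +0.06432.
m = m₁·m₂ = (+0.1868)(+0.06432) = +0.0120.

m = +0.0120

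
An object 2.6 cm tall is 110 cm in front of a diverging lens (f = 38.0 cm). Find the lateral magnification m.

m = +0.257

For a diverging lens, f = -38.0 cm.
1/d_i = 1/f − 1/d_o = 1/(-38.00) − 1/(110) = -0.03541, so d_i = -28.24 cm.
m = −d_i/d_o = −(-28.24)/(110) = +0.257.
The image is virtual, upright and reduced, on the same side as the object.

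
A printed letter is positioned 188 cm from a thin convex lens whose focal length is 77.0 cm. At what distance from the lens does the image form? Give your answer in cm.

Lens equation: 1/v = 1/f − 1/u = 1/(77.00) − 1/(188) = 0.01299 − 0.005319 = 0.007668, so v = 130 cm.
The image is real, inverted and reduced, on the far side of the lens.

130 cm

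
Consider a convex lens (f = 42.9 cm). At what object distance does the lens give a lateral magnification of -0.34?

m = −d_i/d_o ⇒ d_i = −m·d_o.
1/f = 1/d_o + 1/d_i = 1/d_o − 1/(m·d_o) = (1 − 1/m)/d_o, so d_o = f(1 − 1/m) = (42.90)(1 − 1/(-0.34)) = 169 cm.

169 cm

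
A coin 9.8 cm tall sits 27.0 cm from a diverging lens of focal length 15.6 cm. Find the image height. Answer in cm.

For a diverging lens, f = -15.6 cm.
1/d_i = 1/f − 1/d_o = 1/(-15.60) − 1/(27.0) = -0.1011, so d_i = -9.887 cm.
m = −d_i/d_o = +0.3662.
|h_i| = |m|·h_o = 0.3662 × 9.8 = 3.59 cm. The image is virtual, upright and reduced, on the same side as the object.

3.59 cm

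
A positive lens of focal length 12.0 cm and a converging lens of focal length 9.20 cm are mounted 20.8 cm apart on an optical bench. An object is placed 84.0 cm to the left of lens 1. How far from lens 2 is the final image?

26.1 cm

Lens 1: 1/d_i1 = 1/f₁ − 1/d_o1 = 1/(12.0) − 1/(84.0) = 0.07143, so d_i1 = 14.00 cm.
The intermediate image is 14.00 cm to the right of lens 1, which is 20.8 − (14.00) = 6.800 cm to the left of lens 2, so d_o2 = +6.800 cm.
Lens 2: 1/d_i2 = 1/f₂ − 1/d_o2 = 1/(9.20) − 1/(6.800) = -0.03836, so d_i2 = -26.1 cm.
The final image is virtual, 26.1 cm to the left of lens 2 (overall magnification ≈ -0.64).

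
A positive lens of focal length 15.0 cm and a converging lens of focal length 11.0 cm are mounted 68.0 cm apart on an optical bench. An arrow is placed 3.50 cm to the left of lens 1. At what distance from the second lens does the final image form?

Lens 1: 1/d_i1 = 1/f₁ − 1/d_o1 = 1/(15.0) − 1/(3.50) = -0.2190, so d_i1 = -4.565 cm.
The intermediate image is 4.565 cm to the left of lens 1 (virtual), which is 68.0 − (-4.565) = 72.56 cm to the left of lens 2, so d_o2 = +72.56 cm.
Lens 2: 1/d_i2 = 1/f₂ − 1/d_o2 = 1/(11.0) − 1/(72.56) = 0.07713, so d_i2 = 13.0 cm.
The final image is real, 13.0 cm to the right of lens 2 (overall magnification ≈ -0.23).

13.0 cm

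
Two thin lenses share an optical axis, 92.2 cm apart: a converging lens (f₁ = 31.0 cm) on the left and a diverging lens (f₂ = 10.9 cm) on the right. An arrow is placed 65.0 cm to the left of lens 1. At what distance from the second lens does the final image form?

8.19 cm

Lens 1: 1/d_i1 = 1/f₁ − 1/d_o1 = 1/(31.0) − 1/(65.0) = 0.01687, so d_i1 = 59.26 cm.
The intermediate image is 59.26 cm to the right of lens 1, which is 92.2 − (59.26) = 32.94 cm to the left of lens 2, so d_o2 = +32.94 cm.
Lens 2 is diverging, so f₂ = −10.9 cm.
Lens 2: 1/d_i2 = 1/f₂ − 1/d_o2 = 1/(-10.9) − 1/(32.94) = -0.1221, so d_i2 = -8.19 cm.
The final image is virtual, 8.19 cm to the left of lens 2 (overall magnification ≈ -0.23).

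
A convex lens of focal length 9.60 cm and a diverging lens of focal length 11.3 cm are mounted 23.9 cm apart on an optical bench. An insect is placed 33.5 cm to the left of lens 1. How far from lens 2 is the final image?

5.43 cm

Lens 1: 1/d_i1 = 1/f₁ − 1/d_o1 = 1/(9.60) − 1/(33.5) = 0.07432, so d_i1 = 13.46 cm.
The intermediate image is 13.46 cm to the right of lens 1, which is 23.9 − (13.46) = 10.44 cm to the left of lens 2, so d_o2 = +10.44 cm.
Lens 2 is diverging, so f₂ = −11.3 cm.
Lens 2: 1/d_i2 = 1/f₂ − 1/d_o2 = 1/(-11.3) − 1/(10.44) = -0.1843, so d_i2 = -5.43 cm.
The final image is virtual, 5.43 cm to the left of lens 2 (overall magnification ≈ -0.21).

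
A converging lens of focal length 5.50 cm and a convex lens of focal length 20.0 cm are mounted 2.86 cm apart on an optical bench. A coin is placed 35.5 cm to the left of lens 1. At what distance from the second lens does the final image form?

3.09 cm

Lens 1: 1/d_i1 = 1/f₁ − 1/d_o1 = 1/(5.50) − 1/(35.5) = 0.1536, so d_i1 = 6.508 cm.
The intermediate image is 6.508 cm to the right of lens 1, which lies 3.648 cm to the right of lens 2 — a virtual object — so d_o2 = −3.648 cm.
Lens 2: 1/d_i2 = 1/f₂ − 1/d_o2 = 1/(20.0) − 1/(-3.648) = 0.3241, so d_i2 = 3.09 cm.
The final image is real, 3.09 cm to the right of lens 2 (overall magnification ≈ -0.16).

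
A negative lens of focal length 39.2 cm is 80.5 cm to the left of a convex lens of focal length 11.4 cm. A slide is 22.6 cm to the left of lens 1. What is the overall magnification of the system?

m = -0.0867

f₁ = −39.2 cm (diverging).
Lens 1: 1/d_i1 = 1/(-39.2) − 1/(22.6) = -0.06976, so d_i1 = -14.34 cm; m₁ = −d_i1/d_o1 = +0.6345.
d_o2 = 80.5 − (-14.34) = 94.84 cm.
Lens 2: 1/d_i2 = 1/(11.4) − 1/(94.84) = 0.07718, so d_i2 = 12.96 cm; m₂ = −d_i2/d_o2 = -0.1366.
m = m₁·m₂ = (+0.6345)(-0.1366) = -0.0867.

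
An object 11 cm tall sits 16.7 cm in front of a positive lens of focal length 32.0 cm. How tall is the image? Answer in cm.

1/d_i = 1/f − 1/d_o = 1/(32.00) − 1/(16.7) = -0.02863, so d_i = -34.93 cm.
m = −d_i/d_o = +2.092.
|h_i| = |m|·h_o = 2.092 × 11 = 23.0 cm. The image is virtual, upright and enlarged, on the same side as the object.

23.0 cm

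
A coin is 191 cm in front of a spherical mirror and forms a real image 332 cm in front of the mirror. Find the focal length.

Real image ⇒ d_i = +332 cm.
1/f = 1/d_o + 1/d_i = 1/(191) + 1/(332) = 0.008248, so f = 121 cm.
Since f is positive, the spherical mirror is concave.

f = 121 cm (concave)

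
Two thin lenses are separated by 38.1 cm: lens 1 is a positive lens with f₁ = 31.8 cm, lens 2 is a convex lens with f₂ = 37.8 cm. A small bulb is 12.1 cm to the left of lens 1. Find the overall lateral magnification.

m = -3.08

Lens 1: 1/d_i1 = 1/(31.8) − 1/(12.1) = -0.05120, so d_i1 = -19.53 cm; m₁ = −d_i1/d_o1 = +1.614.
d_o2 = 38.1 − (-19.53) = 57.63 cm.
Lens 2: 1/d_i2 = 1/(37.8) − 1/(57.63) = 0.009103, so d_i2 = 109.9 cm; m₂ = −d_i2/d_o2 = -1.906.
m = m₁·m₂ = (+1.614)(-1.906) = -3.08.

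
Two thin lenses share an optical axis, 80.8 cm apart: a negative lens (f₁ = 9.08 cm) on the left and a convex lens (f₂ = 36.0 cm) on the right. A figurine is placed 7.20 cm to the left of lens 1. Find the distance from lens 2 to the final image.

62.5 cm

Lens 1 is diverging, so f₁ = −9.08 cm.
Lens 1: 1/d_i1 = 1/f₁ − 1/d_o1 = 1/(-9.08) − 1/(7.20) = -0.2490, so d_i1 = -4.016 cm.
The intermediate image is 4.016 cm to the left of lens 1 (virtual), which is 80.8 − (-4.016) = 84.82 cm to the left of lens 2, so d_o2 = +84.82 cm.
Lens 2: 1/d_i2 = 1/f₂ − 1/d_o2 = 1/(36.0) − 1/(84.82) = 0.01599, so d_i2 = 62.5 cm.
The final image is real, 62.5 cm to the right of lens 2 (overall magnification ≈ -0.41).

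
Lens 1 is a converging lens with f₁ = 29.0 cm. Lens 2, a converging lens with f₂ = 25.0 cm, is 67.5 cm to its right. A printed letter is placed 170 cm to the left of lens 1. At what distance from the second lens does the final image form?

Lens 1: 1/d_i1 = 1/f₁ − 1/d_o1 = 1/(29.0) − 1/(170) = 0.02860, so d_i1 = 34.96 cm.
The intermediate image is 34.96 cm to the right of lens 1, which is 67.5 − (34.96) = 32.54 cm to the left of lens 2, so d_o2 = +32.54 cm.
Lens 2: 1/d_i2 = 1/f₂ − 1/d_o2 = 1/(25.0) − 1/(32.54) = 0.009269, so d_i2 = 108 cm.
The final image is real, 108 cm to the right of lens 2 (overall magnification ≈ 0.68).

108 cm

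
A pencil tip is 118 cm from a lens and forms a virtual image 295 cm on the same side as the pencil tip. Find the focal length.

f = 197 cm (converging)

Virtual image ⇒ d_i = −295 cm.
1/f = 1/d_o + 1/d_i = 1/(118) + 1/(-295) = 0.005085, so f = 197 cm.
Since f is positive, the lens is converging.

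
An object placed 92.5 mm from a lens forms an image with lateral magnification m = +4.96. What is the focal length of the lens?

m = −d_i/d_o ⇒ d_i = −m·d_o = −(+4.96)·(92.5) = -458.8 mm.
1/f = 1/d_o + 1/d_i = 1/(92.5) + 1/(-458.8) = 0.008631, so f = 116 mm.
Since f is positive, the lens is converging.

f = 116 mm (converging)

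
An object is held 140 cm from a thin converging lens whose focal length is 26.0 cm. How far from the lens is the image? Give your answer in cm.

Thin-lens equation: 1/q = 1/f − 1/p = 1/(26.00) − 1/(140) = 0.03846 − 0.007143 = 0.03132, so q = 31.9 cm.
The image is real, inverted and reduced, on the far side of the lens.

31.9 cm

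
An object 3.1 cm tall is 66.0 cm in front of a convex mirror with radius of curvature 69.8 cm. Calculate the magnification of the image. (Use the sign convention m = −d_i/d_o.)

f = R/2 = 69.8/2 = 34.90 cm; for a convex mirror, f = -34.90 cm.
1/d_i = 1/f − 1/d_o = 1/(-34.90) − 1/(66.0) = -0.04380, so d_i = -22.83 cm.
m = −d_i/d_o = −(-22.83)/(66.0) = +0.346.
The image is virtual, upright and reduced, behind the mirror.

m = +0.346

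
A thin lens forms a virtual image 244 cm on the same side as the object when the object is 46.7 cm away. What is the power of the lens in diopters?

Virtual image ⇒ d_i = −244 cm.
1/f = 1/d_o + 1/d_i = 1/(46.7) + 1/(-244) = 0.01731 cm⁻¹.
f = 57.75 cm = 0.5775 m, so P = 1/f = +1.73 D.

P = +1.73 D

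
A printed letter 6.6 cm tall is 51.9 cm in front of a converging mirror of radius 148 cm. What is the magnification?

f = R/2 = 148/2 = 74.00 cm.
1/d_i = 1/f − 1/d_o = 1/(74.00) − 1/(51.9) = -0.005754, so d_i = -173.8 cm.
m = −d_i/d_o = −(-173.8)/(51.9) = +3.35.
The image is virtual, upright and enlarged, behind the mirror.

m = +3.35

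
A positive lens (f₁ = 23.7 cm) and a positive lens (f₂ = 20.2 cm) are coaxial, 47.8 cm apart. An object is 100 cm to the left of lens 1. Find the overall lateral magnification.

m = -1.81

Lens 1: 1/d_i1 = 1/(23.7) − 1/(100) = 0.03219, so d_i1 = 31.06 cm; m₁ = −d_i1/d_o1 = -0.3106.
d_o2 = 47.8 − (31.06) = 16.74 cm.
Lens 2: 1/d_i2 = 1/(20.2) − 1/(16.74) = -0.01023, so d_i2 = -97.73 cm; m₂ = −d_i2/d_o2 = +5.838.
m = m₁·m₂ = (-0.3106)(+5.838) = -1.81.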